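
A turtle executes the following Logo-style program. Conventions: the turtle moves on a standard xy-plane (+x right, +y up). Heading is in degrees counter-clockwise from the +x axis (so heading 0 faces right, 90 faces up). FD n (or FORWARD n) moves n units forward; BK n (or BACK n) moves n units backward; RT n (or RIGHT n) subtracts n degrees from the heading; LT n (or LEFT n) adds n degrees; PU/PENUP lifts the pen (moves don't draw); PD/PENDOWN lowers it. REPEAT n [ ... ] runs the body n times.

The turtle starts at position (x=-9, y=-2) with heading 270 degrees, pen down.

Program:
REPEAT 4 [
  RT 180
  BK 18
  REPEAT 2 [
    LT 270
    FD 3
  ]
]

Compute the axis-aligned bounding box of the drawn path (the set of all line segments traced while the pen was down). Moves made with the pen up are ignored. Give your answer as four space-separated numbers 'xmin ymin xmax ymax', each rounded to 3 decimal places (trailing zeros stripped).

Answer: -9 -86 3 -2

Derivation:
Executing turtle program step by step:
Start: pos=(-9,-2), heading=270, pen down
REPEAT 4 [
  -- iteration 1/4 --
  RT 180: heading 270 -> 90
  BK 18: (-9,-2) -> (-9,-20) [heading=90, draw]
  REPEAT 2 [
    -- iteration 1/2 --
    LT 270: heading 90 -> 0
    FD 3: (-9,-20) -> (-6,-20) [heading=0, draw]
    -- iteration 2/2 --
    LT 270: heading 0 -> 270
    FD 3: (-6,-20) -> (-6,-23) [heading=270, draw]
  ]
  -- iteration 2/4 --
  RT 180: heading 270 -> 90
  BK 18: (-6,-23) -> (-6,-41) [heading=90, draw]
  REPEAT 2 [
    -- iteration 1/2 --
    LT 270: heading 90 -> 0
    FD 3: (-6,-41) -> (-3,-41) [heading=0, draw]
    -- iteration 2/2 --
    LT 270: heading 0 -> 270
    FD 3: (-3,-41) -> (-3,-44) [heading=270, draw]
  ]
  -- iteration 3/4 --
  RT 180: heading 270 -> 90
  BK 18: (-3,-44) -> (-3,-62) [heading=90, draw]
  REPEAT 2 [
    -- iteration 1/2 --
    LT 270: heading 90 -> 0
    FD 3: (-3,-62) -> (0,-62) [heading=0, draw]
    -- iteration 2/2 --
    LT 270: heading 0 -> 270
    FD 3: (0,-62) -> (0,-65) [heading=270, draw]
  ]
  -- iteration 4/4 --
  RT 180: heading 270 -> 90
  BK 18: (0,-65) -> (0,-83) [heading=90, draw]
  REPEAT 2 [
    -- iteration 1/2 --
    LT 270: heading 90 -> 0
    FD 3: (0,-83) -> (3,-83) [heading=0, draw]
    -- iteration 2/2 --
    LT 270: heading 0 -> 270
    FD 3: (3,-83) -> (3,-86) [heading=270, draw]
  ]
]
Final: pos=(3,-86), heading=270, 12 segment(s) drawn

Segment endpoints: x in {-9, -9, -6, -6, -6, -3, -3, -3, 0, 0, 0, 3, 3}, y in {-86, -83, -65, -62, -44, -41, -23, -20, -2}
xmin=-9, ymin=-86, xmax=3, ymax=-2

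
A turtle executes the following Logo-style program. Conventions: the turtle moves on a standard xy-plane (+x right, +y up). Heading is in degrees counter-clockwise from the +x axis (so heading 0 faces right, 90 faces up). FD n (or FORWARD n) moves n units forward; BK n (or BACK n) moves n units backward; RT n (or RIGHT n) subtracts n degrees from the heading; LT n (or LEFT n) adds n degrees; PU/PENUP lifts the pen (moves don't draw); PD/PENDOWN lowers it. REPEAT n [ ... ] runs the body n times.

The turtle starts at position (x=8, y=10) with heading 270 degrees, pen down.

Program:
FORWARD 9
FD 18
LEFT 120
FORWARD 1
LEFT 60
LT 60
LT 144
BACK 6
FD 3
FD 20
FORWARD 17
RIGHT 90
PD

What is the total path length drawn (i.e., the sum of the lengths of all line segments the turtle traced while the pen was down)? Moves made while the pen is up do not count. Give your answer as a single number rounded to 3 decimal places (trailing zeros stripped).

Executing turtle program step by step:
Start: pos=(8,10), heading=270, pen down
FD 9: (8,10) -> (8,1) [heading=270, draw]
FD 18: (8,1) -> (8,-17) [heading=270, draw]
LT 120: heading 270 -> 30
FD 1: (8,-17) -> (8.866,-16.5) [heading=30, draw]
LT 60: heading 30 -> 90
LT 60: heading 90 -> 150
LT 144: heading 150 -> 294
BK 6: (8.866,-16.5) -> (6.426,-11.019) [heading=294, draw]
FD 3: (6.426,-11.019) -> (7.646,-13.759) [heading=294, draw]
FD 20: (7.646,-13.759) -> (15.781,-32.03) [heading=294, draw]
FD 17: (15.781,-32.03) -> (22.695,-47.561) [heading=294, draw]
RT 90: heading 294 -> 204
PD: pen down
Final: pos=(22.695,-47.561), heading=204, 7 segment(s) drawn

Segment lengths:
  seg 1: (8,10) -> (8,1), length = 9
  seg 2: (8,1) -> (8,-17), length = 18
  seg 3: (8,-17) -> (8.866,-16.5), length = 1
  seg 4: (8.866,-16.5) -> (6.426,-11.019), length = 6
  seg 5: (6.426,-11.019) -> (7.646,-13.759), length = 3
  seg 6: (7.646,-13.759) -> (15.781,-32.03), length = 20
  seg 7: (15.781,-32.03) -> (22.695,-47.561), length = 17
Total = 74

Answer: 74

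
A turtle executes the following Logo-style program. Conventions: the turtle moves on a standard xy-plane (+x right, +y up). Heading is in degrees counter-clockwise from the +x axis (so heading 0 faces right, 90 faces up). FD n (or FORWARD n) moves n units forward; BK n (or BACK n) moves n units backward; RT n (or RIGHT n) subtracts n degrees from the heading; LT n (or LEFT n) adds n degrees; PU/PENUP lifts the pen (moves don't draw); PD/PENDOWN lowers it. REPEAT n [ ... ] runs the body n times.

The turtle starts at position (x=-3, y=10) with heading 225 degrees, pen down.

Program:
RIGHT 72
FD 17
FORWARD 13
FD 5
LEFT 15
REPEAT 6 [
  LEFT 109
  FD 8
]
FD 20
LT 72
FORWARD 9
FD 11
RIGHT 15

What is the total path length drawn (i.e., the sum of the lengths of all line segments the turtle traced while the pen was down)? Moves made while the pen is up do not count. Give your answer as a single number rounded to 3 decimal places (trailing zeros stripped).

Answer: 123

Derivation:
Executing turtle program step by step:
Start: pos=(-3,10), heading=225, pen down
RT 72: heading 225 -> 153
FD 17: (-3,10) -> (-18.147,17.718) [heading=153, draw]
FD 13: (-18.147,17.718) -> (-29.73,23.62) [heading=153, draw]
FD 5: (-29.73,23.62) -> (-34.185,25.89) [heading=153, draw]
LT 15: heading 153 -> 168
REPEAT 6 [
  -- iteration 1/6 --
  LT 109: heading 168 -> 277
  FD 8: (-34.185,25.89) -> (-33.21,17.949) [heading=277, draw]
  -- iteration 2/6 --
  LT 109: heading 277 -> 26
  FD 8: (-33.21,17.949) -> (-26.02,21.456) [heading=26, draw]
  -- iteration 3/6 --
  LT 109: heading 26 -> 135
  FD 8: (-26.02,21.456) -> (-31.677,27.113) [heading=135, draw]
  -- iteration 4/6 --
  LT 109: heading 135 -> 244
  FD 8: (-31.677,27.113) -> (-35.184,19.923) [heading=244, draw]
  -- iteration 5/6 --
  LT 109: heading 244 -> 353
  FD 8: (-35.184,19.923) -> (-27.243,18.948) [heading=353, draw]
  -- iteration 6/6 --
  LT 109: heading 353 -> 102
  FD 8: (-27.243,18.948) -> (-28.907,26.773) [heading=102, draw]
]
FD 20: (-28.907,26.773) -> (-33.065,46.336) [heading=102, draw]
LT 72: heading 102 -> 174
FD 9: (-33.065,46.336) -> (-42.016,47.277) [heading=174, draw]
FD 11: (-42.016,47.277) -> (-52.955,48.427) [heading=174, draw]
RT 15: heading 174 -> 159
Final: pos=(-52.955,48.427), heading=159, 12 segment(s) drawn

Segment lengths:
  seg 1: (-3,10) -> (-18.147,17.718), length = 17
  seg 2: (-18.147,17.718) -> (-29.73,23.62), length = 13
  seg 3: (-29.73,23.62) -> (-34.185,25.89), length = 5
  seg 4: (-34.185,25.89) -> (-33.21,17.949), length = 8
  seg 5: (-33.21,17.949) -> (-26.02,21.456), length = 8
  seg 6: (-26.02,21.456) -> (-31.677,27.113), length = 8
  seg 7: (-31.677,27.113) -> (-35.184,19.923), length = 8
  seg 8: (-35.184,19.923) -> (-27.243,18.948), length = 8
  seg 9: (-27.243,18.948) -> (-28.907,26.773), length = 8
  seg 10: (-28.907,26.773) -> (-33.065,46.336), length = 20
  seg 11: (-33.065,46.336) -> (-42.016,47.277), length = 9
  seg 12: (-42.016,47.277) -> (-52.955,48.427), length = 11
Total = 123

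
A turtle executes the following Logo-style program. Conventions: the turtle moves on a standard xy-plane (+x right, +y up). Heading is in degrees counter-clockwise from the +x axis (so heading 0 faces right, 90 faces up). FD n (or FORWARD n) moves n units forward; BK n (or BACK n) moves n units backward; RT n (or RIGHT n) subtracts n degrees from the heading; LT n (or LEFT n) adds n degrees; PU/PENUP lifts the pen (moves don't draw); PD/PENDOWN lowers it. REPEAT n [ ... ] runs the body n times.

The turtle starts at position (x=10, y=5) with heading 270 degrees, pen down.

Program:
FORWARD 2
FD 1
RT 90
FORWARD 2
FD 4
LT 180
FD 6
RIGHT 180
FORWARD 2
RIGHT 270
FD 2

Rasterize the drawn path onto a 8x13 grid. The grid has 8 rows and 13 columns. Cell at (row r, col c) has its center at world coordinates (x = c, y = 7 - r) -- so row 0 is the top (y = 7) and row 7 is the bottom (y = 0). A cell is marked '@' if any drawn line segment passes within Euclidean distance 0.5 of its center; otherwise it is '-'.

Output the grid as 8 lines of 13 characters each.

Answer: -------------
-------------
----------@--
----------@--
----------@--
----@@@@@@@--
--------@----
--------@----

Derivation:
Segment 0: (10,5) -> (10,3)
Segment 1: (10,3) -> (10,2)
Segment 2: (10,2) -> (8,2)
Segment 3: (8,2) -> (4,2)
Segment 4: (4,2) -> (10,2)
Segment 5: (10,2) -> (8,2)
Segment 6: (8,2) -> (8,-0)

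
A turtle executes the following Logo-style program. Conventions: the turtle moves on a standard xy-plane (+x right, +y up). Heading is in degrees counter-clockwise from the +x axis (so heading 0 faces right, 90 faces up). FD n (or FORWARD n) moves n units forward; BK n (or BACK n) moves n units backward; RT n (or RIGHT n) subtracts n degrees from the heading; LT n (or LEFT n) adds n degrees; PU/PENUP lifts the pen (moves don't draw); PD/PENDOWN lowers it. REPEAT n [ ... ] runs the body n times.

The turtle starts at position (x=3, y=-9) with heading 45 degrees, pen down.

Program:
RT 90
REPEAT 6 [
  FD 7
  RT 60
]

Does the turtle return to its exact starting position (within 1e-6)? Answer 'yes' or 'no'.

Answer: yes

Derivation:
Executing turtle program step by step:
Start: pos=(3,-9), heading=45, pen down
RT 90: heading 45 -> 315
REPEAT 6 [
  -- iteration 1/6 --
  FD 7: (3,-9) -> (7.95,-13.95) [heading=315, draw]
  RT 60: heading 315 -> 255
  -- iteration 2/6 --
  FD 7: (7.95,-13.95) -> (6.138,-20.711) [heading=255, draw]
  RT 60: heading 255 -> 195
  -- iteration 3/6 --
  FD 7: (6.138,-20.711) -> (-0.623,-22.523) [heading=195, draw]
  RT 60: heading 195 -> 135
  -- iteration 4/6 --
  FD 7: (-0.623,-22.523) -> (-5.573,-17.573) [heading=135, draw]
  RT 60: heading 135 -> 75
  -- iteration 5/6 --
  FD 7: (-5.573,-17.573) -> (-3.761,-10.812) [heading=75, draw]
  RT 60: heading 75 -> 15
  -- iteration 6/6 --
  FD 7: (-3.761,-10.812) -> (3,-9) [heading=15, draw]
  RT 60: heading 15 -> 315
]
Final: pos=(3,-9), heading=315, 6 segment(s) drawn

Start position: (3, -9)
Final position: (3, -9)
Distance = 0; < 1e-6 -> CLOSED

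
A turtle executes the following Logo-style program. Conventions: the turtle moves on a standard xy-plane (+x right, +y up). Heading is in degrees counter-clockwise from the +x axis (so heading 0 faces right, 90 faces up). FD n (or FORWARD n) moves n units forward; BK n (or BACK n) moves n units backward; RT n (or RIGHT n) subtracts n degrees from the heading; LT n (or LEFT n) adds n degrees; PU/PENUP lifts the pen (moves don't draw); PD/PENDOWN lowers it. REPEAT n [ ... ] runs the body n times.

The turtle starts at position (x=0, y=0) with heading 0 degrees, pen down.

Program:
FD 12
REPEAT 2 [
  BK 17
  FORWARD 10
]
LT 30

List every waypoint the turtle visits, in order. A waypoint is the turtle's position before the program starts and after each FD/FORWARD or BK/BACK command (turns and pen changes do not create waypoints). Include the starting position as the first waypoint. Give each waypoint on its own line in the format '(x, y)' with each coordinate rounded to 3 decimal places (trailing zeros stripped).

Answer: (0, 0)
(12, 0)
(-5, 0)
(5, 0)
(-12, 0)
(-2, 0)

Derivation:
Executing turtle program step by step:
Start: pos=(0,0), heading=0, pen down
FD 12: (0,0) -> (12,0) [heading=0, draw]
REPEAT 2 [
  -- iteration 1/2 --
  BK 17: (12,0) -> (-5,0) [heading=0, draw]
  FD 10: (-5,0) -> (5,0) [heading=0, draw]
  -- iteration 2/2 --
  BK 17: (5,0) -> (-12,0) [heading=0, draw]
  FD 10: (-12,0) -> (-2,0) [heading=0, draw]
]
LT 30: heading 0 -> 30
Final: pos=(-2,0), heading=30, 5 segment(s) drawn
Waypoints (6 total):
(0, 0)
(12, 0)
(-5, 0)
(5, 0)
(-12, 0)
(-2, 0)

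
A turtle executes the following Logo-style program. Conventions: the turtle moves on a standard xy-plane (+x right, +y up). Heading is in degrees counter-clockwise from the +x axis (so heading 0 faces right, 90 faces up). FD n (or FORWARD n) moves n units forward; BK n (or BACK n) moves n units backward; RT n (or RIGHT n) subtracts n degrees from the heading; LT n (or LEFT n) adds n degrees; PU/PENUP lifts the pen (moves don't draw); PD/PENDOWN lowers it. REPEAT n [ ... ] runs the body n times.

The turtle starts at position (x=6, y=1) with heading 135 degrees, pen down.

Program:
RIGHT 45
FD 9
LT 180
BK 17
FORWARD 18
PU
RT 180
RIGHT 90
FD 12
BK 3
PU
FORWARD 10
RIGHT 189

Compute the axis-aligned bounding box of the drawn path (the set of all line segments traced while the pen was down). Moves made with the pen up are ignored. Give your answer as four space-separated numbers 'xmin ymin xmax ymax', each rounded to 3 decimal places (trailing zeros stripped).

Answer: 6 1 6 27

Derivation:
Executing turtle program step by step:
Start: pos=(6,1), heading=135, pen down
RT 45: heading 135 -> 90
FD 9: (6,1) -> (6,10) [heading=90, draw]
LT 180: heading 90 -> 270
BK 17: (6,10) -> (6,27) [heading=270, draw]
FD 18: (6,27) -> (6,9) [heading=270, draw]
PU: pen up
RT 180: heading 270 -> 90
RT 90: heading 90 -> 0
FD 12: (6,9) -> (18,9) [heading=0, move]
BK 3: (18,9) -> (15,9) [heading=0, move]
PU: pen up
FD 10: (15,9) -> (25,9) [heading=0, move]
RT 189: heading 0 -> 171
Final: pos=(25,9), heading=171, 3 segment(s) drawn

Segment endpoints: x in {6, 6, 6}, y in {1, 9, 10, 27}
xmin=6, ymin=1, xmax=6, ymax=27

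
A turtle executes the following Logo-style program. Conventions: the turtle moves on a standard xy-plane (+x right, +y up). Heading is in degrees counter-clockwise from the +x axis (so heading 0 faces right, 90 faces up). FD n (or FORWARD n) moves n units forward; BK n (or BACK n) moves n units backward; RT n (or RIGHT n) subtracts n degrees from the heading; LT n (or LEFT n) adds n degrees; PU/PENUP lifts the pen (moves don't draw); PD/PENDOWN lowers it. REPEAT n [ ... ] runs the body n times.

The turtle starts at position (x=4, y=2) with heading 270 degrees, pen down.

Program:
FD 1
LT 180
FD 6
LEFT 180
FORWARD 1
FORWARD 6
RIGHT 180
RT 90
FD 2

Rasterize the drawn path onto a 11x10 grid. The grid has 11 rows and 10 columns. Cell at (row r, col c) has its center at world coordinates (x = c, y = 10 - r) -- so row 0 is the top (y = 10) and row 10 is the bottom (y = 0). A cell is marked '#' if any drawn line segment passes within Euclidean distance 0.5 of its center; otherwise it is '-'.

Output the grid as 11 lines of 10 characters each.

Segment 0: (4,2) -> (4,1)
Segment 1: (4,1) -> (4,7)
Segment 2: (4,7) -> (4,6)
Segment 3: (4,6) -> (4,0)
Segment 4: (4,0) -> (6,-0)

Answer: ----------
----------
----------
----#-----
----#-----
----#-----
----#-----
----#-----
----#-----
----#-----
----###---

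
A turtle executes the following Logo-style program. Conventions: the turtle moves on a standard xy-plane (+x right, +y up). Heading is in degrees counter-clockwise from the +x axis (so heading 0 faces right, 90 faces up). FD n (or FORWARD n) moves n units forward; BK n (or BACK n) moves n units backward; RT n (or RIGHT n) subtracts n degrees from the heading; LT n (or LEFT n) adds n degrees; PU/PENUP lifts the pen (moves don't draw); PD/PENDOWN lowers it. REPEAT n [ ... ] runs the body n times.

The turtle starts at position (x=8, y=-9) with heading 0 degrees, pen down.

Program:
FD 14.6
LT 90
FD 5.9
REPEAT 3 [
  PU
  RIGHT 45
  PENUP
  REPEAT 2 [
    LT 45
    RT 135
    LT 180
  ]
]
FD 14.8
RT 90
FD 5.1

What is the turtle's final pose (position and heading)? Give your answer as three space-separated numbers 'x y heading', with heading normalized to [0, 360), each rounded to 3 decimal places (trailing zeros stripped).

Answer: 15.741 10.971 45

Derivation:
Executing turtle program step by step:
Start: pos=(8,-9), heading=0, pen down
FD 14.6: (8,-9) -> (22.6,-9) [heading=0, draw]
LT 90: heading 0 -> 90
FD 5.9: (22.6,-9) -> (22.6,-3.1) [heading=90, draw]
REPEAT 3 [
  -- iteration 1/3 --
  PU: pen up
  RT 45: heading 90 -> 45
  PU: pen up
  REPEAT 2 [
    -- iteration 1/2 --
    LT 45: heading 45 -> 90
    RT 135: heading 90 -> 315
    LT 180: heading 315 -> 135
    -- iteration 2/2 --
    LT 45: heading 135 -> 180
    RT 135: heading 180 -> 45
    LT 180: heading 45 -> 225
  ]
  -- iteration 2/3 --
  PU: pen up
  RT 45: heading 225 -> 180
  PU: pen up
  REPEAT 2 [
    -- iteration 1/2 --
    LT 45: heading 180 -> 225
    RT 135: heading 225 -> 90
    LT 180: heading 90 -> 270
    -- iteration 2/2 --
    LT 45: heading 270 -> 315
    RT 135: heading 315 -> 180
    LT 180: heading 180 -> 0
  ]
  -- iteration 3/3 --
  PU: pen up
  RT 45: heading 0 -> 315
  PU: pen up
  REPEAT 2 [
    -- iteration 1/2 --
    LT 45: heading 315 -> 0
    RT 135: heading 0 -> 225
    LT 180: heading 225 -> 45
    -- iteration 2/2 --
    LT 45: heading 45 -> 90
    RT 135: heading 90 -> 315
    LT 180: heading 315 -> 135
  ]
]
FD 14.8: (22.6,-3.1) -> (12.135,7.365) [heading=135, move]
RT 90: heading 135 -> 45
FD 5.1: (12.135,7.365) -> (15.741,10.971) [heading=45, move]
Final: pos=(15.741,10.971), heading=45, 2 segment(s) drawn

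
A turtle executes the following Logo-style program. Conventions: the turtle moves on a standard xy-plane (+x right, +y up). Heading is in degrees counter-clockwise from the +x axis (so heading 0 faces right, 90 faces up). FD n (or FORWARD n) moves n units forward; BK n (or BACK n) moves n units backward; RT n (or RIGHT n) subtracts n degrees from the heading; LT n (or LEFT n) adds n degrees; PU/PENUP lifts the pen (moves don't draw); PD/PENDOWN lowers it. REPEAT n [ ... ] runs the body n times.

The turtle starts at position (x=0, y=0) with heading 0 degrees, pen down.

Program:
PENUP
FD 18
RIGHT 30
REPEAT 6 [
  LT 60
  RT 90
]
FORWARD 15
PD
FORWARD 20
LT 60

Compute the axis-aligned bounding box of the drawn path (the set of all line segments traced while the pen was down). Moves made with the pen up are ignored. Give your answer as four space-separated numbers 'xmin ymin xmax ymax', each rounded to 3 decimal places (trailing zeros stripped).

Answer: -12.311 7.5 5.01 17.5

Derivation:
Executing turtle program step by step:
Start: pos=(0,0), heading=0, pen down
PU: pen up
FD 18: (0,0) -> (18,0) [heading=0, move]
RT 30: heading 0 -> 330
REPEAT 6 [
  -- iteration 1/6 --
  LT 60: heading 330 -> 30
  RT 90: heading 30 -> 300
  -- iteration 2/6 --
  LT 60: heading 300 -> 0
  RT 90: heading 0 -> 270
  -- iteration 3/6 --
  LT 60: heading 270 -> 330
  RT 90: heading 330 -> 240
  -- iteration 4/6 --
  LT 60: heading 240 -> 300
  RT 90: heading 300 -> 210
  -- iteration 5/6 --
  LT 60: heading 210 -> 270
  RT 90: heading 270 -> 180
  -- iteration 6/6 --
  LT 60: heading 180 -> 240
  RT 90: heading 240 -> 150
]
FD 15: (18,0) -> (5.01,7.5) [heading=150, move]
PD: pen down
FD 20: (5.01,7.5) -> (-12.311,17.5) [heading=150, draw]
LT 60: heading 150 -> 210
Final: pos=(-12.311,17.5), heading=210, 1 segment(s) drawn

Segment endpoints: x in {-12.311, 5.01}, y in {7.5, 17.5}
xmin=-12.311, ymin=7.5, xmax=5.01, ymax=17.5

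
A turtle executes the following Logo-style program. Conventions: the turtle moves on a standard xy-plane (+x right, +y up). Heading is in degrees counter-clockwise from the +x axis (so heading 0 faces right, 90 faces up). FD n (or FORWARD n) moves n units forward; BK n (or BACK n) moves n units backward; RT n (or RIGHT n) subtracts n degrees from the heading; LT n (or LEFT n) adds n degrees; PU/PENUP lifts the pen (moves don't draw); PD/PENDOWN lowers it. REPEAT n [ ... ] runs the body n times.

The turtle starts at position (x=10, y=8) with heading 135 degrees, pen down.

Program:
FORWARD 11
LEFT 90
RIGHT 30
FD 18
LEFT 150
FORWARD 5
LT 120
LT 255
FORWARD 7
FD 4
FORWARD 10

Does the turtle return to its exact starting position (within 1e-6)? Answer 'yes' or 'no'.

Answer: no

Derivation:
Executing turtle program step by step:
Start: pos=(10,8), heading=135, pen down
FD 11: (10,8) -> (2.222,15.778) [heading=135, draw]
LT 90: heading 135 -> 225
RT 30: heading 225 -> 195
FD 18: (2.222,15.778) -> (-15.165,11.119) [heading=195, draw]
LT 150: heading 195 -> 345
FD 5: (-15.165,11.119) -> (-10.335,9.825) [heading=345, draw]
LT 120: heading 345 -> 105
LT 255: heading 105 -> 0
FD 7: (-10.335,9.825) -> (-3.335,9.825) [heading=0, draw]
FD 4: (-3.335,9.825) -> (0.665,9.825) [heading=0, draw]
FD 10: (0.665,9.825) -> (10.665,9.825) [heading=0, draw]
Final: pos=(10.665,9.825), heading=0, 6 segment(s) drawn

Start position: (10, 8)
Final position: (10.665, 9.825)
Distance = 1.943; >= 1e-6 -> NOT closed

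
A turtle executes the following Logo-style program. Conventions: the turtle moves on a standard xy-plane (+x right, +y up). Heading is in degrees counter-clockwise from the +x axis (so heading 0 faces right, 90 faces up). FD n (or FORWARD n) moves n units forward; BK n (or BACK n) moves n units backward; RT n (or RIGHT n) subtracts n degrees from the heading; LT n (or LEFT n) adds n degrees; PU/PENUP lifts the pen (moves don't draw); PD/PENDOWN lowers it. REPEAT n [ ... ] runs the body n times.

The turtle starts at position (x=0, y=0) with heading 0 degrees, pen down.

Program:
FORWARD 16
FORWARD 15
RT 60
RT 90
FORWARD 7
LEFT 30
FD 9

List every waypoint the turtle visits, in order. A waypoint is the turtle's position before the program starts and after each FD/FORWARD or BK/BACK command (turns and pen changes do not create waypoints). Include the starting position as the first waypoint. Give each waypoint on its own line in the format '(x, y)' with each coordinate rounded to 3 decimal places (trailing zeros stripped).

Answer: (0, 0)
(16, 0)
(31, 0)
(24.938, -3.5)
(20.438, -11.294)

Derivation:
Executing turtle program step by step:
Start: pos=(0,0), heading=0, pen down
FD 16: (0,0) -> (16,0) [heading=0, draw]
FD 15: (16,0) -> (31,0) [heading=0, draw]
RT 60: heading 0 -> 300
RT 90: heading 300 -> 210
FD 7: (31,0) -> (24.938,-3.5) [heading=210, draw]
LT 30: heading 210 -> 240
FD 9: (24.938,-3.5) -> (20.438,-11.294) [heading=240, draw]
Final: pos=(20.438,-11.294), heading=240, 4 segment(s) drawn
Waypoints (5 total):
(0, 0)
(16, 0)
(31, 0)
(24.938, -3.5)
(20.438, -11.294)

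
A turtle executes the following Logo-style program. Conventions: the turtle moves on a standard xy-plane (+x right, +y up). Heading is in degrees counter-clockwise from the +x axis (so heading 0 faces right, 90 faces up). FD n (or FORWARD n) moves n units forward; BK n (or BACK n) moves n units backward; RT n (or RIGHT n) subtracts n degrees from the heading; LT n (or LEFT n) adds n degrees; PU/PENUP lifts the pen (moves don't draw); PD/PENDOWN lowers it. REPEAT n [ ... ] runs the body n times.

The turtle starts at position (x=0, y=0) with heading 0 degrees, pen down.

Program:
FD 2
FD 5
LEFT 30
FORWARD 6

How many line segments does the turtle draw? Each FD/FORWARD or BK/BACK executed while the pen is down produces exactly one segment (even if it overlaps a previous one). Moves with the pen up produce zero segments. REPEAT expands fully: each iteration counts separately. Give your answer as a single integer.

Answer: 3

Derivation:
Executing turtle program step by step:
Start: pos=(0,0), heading=0, pen down
FD 2: (0,0) -> (2,0) [heading=0, draw]
FD 5: (2,0) -> (7,0) [heading=0, draw]
LT 30: heading 0 -> 30
FD 6: (7,0) -> (12.196,3) [heading=30, draw]
Final: pos=(12.196,3), heading=30, 3 segment(s) drawn
Segments drawn: 3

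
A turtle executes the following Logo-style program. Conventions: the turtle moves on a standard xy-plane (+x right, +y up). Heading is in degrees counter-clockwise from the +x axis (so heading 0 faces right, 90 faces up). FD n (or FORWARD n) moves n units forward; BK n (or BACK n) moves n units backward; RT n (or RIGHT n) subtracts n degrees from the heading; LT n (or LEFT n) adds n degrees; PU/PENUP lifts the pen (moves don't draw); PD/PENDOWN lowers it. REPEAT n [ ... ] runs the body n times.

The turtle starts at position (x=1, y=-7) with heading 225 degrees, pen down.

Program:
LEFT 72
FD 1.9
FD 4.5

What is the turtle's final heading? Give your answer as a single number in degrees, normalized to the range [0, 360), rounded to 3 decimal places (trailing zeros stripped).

Executing turtle program step by step:
Start: pos=(1,-7), heading=225, pen down
LT 72: heading 225 -> 297
FD 1.9: (1,-7) -> (1.863,-8.693) [heading=297, draw]
FD 4.5: (1.863,-8.693) -> (3.906,-12.702) [heading=297, draw]
Final: pos=(3.906,-12.702), heading=297, 2 segment(s) drawn

Answer: 297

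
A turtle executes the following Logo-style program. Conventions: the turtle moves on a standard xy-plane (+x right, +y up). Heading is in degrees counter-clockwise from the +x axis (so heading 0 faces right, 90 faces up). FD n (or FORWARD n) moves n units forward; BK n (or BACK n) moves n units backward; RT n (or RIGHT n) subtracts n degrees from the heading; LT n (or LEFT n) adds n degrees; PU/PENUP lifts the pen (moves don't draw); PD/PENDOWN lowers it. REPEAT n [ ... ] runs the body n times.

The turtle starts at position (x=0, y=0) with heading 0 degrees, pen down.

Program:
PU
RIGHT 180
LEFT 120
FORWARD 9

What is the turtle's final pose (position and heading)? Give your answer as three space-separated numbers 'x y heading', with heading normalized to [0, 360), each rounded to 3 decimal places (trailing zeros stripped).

Answer: 4.5 -7.794 300

Derivation:
Executing turtle program step by step:
Start: pos=(0,0), heading=0, pen down
PU: pen up
RT 180: heading 0 -> 180
LT 120: heading 180 -> 300
FD 9: (0,0) -> (4.5,-7.794) [heading=300, move]
Final: pos=(4.5,-7.794), heading=300, 0 segment(s) drawn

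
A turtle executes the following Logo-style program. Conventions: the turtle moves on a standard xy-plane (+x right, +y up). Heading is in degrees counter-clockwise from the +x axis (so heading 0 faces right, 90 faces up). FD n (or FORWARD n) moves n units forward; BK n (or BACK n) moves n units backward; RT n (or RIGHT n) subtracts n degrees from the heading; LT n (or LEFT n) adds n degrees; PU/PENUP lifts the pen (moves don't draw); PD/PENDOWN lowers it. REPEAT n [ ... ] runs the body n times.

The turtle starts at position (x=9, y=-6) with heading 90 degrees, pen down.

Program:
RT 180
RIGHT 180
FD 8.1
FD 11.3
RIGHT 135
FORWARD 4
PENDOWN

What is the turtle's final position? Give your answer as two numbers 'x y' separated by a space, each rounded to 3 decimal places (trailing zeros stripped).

Executing turtle program step by step:
Start: pos=(9,-6), heading=90, pen down
RT 180: heading 90 -> 270
RT 180: heading 270 -> 90
FD 8.1: (9,-6) -> (9,2.1) [heading=90, draw]
FD 11.3: (9,2.1) -> (9,13.4) [heading=90, draw]
RT 135: heading 90 -> 315
FD 4: (9,13.4) -> (11.828,10.572) [heading=315, draw]
PD: pen down
Final: pos=(11.828,10.572), heading=315, 3 segment(s) drawn

Answer: 11.828 10.572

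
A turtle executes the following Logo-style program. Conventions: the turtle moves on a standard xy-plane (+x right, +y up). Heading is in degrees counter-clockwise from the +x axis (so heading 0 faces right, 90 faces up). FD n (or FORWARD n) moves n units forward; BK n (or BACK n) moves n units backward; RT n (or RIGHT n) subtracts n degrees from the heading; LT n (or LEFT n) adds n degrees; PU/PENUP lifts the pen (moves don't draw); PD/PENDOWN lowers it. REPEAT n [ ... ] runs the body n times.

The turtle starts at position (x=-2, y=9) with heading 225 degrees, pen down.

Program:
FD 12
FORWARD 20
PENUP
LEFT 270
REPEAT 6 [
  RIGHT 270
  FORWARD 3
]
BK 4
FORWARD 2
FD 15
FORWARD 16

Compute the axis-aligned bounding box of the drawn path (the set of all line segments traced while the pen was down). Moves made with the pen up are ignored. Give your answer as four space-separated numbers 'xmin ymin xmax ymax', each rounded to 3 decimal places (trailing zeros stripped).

Executing turtle program step by step:
Start: pos=(-2,9), heading=225, pen down
FD 12: (-2,9) -> (-10.485,0.515) [heading=225, draw]
FD 20: (-10.485,0.515) -> (-24.627,-13.627) [heading=225, draw]
PU: pen up
LT 270: heading 225 -> 135
REPEAT 6 [
  -- iteration 1/6 --
  RT 270: heading 135 -> 225
  FD 3: (-24.627,-13.627) -> (-26.749,-15.749) [heading=225, move]
  -- iteration 2/6 --
  RT 270: heading 225 -> 315
  FD 3: (-26.749,-15.749) -> (-24.627,-17.87) [heading=315, move]
  -- iteration 3/6 --
  RT 270: heading 315 -> 45
  FD 3: (-24.627,-17.87) -> (-22.506,-15.749) [heading=45, move]
  -- iteration 4/6 --
  RT 270: heading 45 -> 135
  FD 3: (-22.506,-15.749) -> (-24.627,-13.627) [heading=135, move]
  -- iteration 5/6 --
  RT 270: heading 135 -> 225
  FD 3: (-24.627,-13.627) -> (-26.749,-15.749) [heading=225, move]
  -- iteration 6/6 --
  RT 270: heading 225 -> 315
  FD 3: (-26.749,-15.749) -> (-24.627,-17.87) [heading=315, move]
]
BK 4: (-24.627,-17.87) -> (-27.456,-15.042) [heading=315, move]
FD 2: (-27.456,-15.042) -> (-26.042,-16.456) [heading=315, move]
FD 15: (-26.042,-16.456) -> (-15.435,-27.062) [heading=315, move]
FD 16: (-15.435,-27.062) -> (-4.121,-38.376) [heading=315, move]
Final: pos=(-4.121,-38.376), heading=315, 2 segment(s) drawn

Segment endpoints: x in {-24.627, -10.485, -2}, y in {-13.627, 0.515, 9}
xmin=-24.627, ymin=-13.627, xmax=-2, ymax=9

Answer: -24.627 -13.627 -2 9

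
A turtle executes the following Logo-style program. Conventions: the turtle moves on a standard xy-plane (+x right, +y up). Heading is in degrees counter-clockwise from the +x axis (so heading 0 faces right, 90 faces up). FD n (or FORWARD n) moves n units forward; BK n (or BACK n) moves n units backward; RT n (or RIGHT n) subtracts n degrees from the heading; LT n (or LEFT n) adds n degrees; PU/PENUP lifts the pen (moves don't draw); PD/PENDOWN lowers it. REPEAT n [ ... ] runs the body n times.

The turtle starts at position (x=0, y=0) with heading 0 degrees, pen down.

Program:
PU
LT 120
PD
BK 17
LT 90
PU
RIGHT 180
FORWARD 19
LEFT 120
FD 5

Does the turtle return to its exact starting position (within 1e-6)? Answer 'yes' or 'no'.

Answer: no

Derivation:
Executing turtle program step by step:
Start: pos=(0,0), heading=0, pen down
PU: pen up
LT 120: heading 0 -> 120
PD: pen down
BK 17: (0,0) -> (8.5,-14.722) [heading=120, draw]
LT 90: heading 120 -> 210
PU: pen up
RT 180: heading 210 -> 30
FD 19: (8.5,-14.722) -> (24.954,-5.222) [heading=30, move]
LT 120: heading 30 -> 150
FD 5: (24.954,-5.222) -> (20.624,-2.722) [heading=150, move]
Final: pos=(20.624,-2.722), heading=150, 1 segment(s) drawn

Start position: (0, 0)
Final position: (20.624, -2.722)
Distance = 20.803; >= 1e-6 -> NOT closed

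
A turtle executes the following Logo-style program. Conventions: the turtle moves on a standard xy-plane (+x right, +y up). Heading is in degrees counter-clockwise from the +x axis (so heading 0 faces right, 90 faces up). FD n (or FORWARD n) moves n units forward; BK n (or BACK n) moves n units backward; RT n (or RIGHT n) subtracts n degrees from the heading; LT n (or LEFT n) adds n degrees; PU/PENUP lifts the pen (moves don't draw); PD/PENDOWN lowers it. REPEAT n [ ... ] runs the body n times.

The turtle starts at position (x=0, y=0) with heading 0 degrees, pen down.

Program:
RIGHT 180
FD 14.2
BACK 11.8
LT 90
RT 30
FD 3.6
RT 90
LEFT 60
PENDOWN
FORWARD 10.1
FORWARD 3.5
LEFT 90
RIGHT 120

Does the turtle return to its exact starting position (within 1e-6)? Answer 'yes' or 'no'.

Executing turtle program step by step:
Start: pos=(0,0), heading=0, pen down
RT 180: heading 0 -> 180
FD 14.2: (0,0) -> (-14.2,0) [heading=180, draw]
BK 11.8: (-14.2,0) -> (-2.4,0) [heading=180, draw]
LT 90: heading 180 -> 270
RT 30: heading 270 -> 240
FD 3.6: (-2.4,0) -> (-4.2,-3.118) [heading=240, draw]
RT 90: heading 240 -> 150
LT 60: heading 150 -> 210
PD: pen down
FD 10.1: (-4.2,-3.118) -> (-12.947,-8.168) [heading=210, draw]
FD 3.5: (-12.947,-8.168) -> (-15.978,-9.918) [heading=210, draw]
LT 90: heading 210 -> 300
RT 120: heading 300 -> 180
Final: pos=(-15.978,-9.918), heading=180, 5 segment(s) drawn

Start position: (0, 0)
Final position: (-15.978, -9.918)
Distance = 18.806; >= 1e-6 -> NOT closed

Answer: no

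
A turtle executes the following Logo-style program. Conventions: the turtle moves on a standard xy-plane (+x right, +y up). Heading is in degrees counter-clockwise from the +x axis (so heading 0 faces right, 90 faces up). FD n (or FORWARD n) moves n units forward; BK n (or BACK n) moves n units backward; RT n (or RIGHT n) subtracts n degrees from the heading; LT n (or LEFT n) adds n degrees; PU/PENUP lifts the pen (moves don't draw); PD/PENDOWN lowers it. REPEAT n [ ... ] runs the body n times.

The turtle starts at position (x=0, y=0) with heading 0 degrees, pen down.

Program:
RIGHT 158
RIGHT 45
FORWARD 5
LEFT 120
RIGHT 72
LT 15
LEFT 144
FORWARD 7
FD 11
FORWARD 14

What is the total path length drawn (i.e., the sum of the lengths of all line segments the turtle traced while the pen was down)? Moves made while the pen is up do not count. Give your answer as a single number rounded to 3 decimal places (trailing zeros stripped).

Executing turtle program step by step:
Start: pos=(0,0), heading=0, pen down
RT 158: heading 0 -> 202
RT 45: heading 202 -> 157
FD 5: (0,0) -> (-4.603,1.954) [heading=157, draw]
LT 120: heading 157 -> 277
RT 72: heading 277 -> 205
LT 15: heading 205 -> 220
LT 144: heading 220 -> 4
FD 7: (-4.603,1.954) -> (2.38,2.442) [heading=4, draw]
FD 11: (2.38,2.442) -> (13.354,3.209) [heading=4, draw]
FD 14: (13.354,3.209) -> (27.32,4.186) [heading=4, draw]
Final: pos=(27.32,4.186), heading=4, 4 segment(s) drawn

Segment lengths:
  seg 1: (0,0) -> (-4.603,1.954), length = 5
  seg 2: (-4.603,1.954) -> (2.38,2.442), length = 7
  seg 3: (2.38,2.442) -> (13.354,3.209), length = 11
  seg 4: (13.354,3.209) -> (27.32,4.186), length = 14
Total = 37

Answer: 37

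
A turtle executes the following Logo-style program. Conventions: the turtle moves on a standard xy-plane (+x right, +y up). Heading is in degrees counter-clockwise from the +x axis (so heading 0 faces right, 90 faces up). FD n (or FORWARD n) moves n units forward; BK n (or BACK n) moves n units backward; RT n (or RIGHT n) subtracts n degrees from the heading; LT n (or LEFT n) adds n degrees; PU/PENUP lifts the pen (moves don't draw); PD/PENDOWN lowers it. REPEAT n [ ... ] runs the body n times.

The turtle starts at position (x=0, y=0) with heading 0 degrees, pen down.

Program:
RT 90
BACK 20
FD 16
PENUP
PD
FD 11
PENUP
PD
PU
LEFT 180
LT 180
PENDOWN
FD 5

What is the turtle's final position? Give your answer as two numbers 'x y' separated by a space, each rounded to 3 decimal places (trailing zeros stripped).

Answer: 0 -12

Derivation:
Executing turtle program step by step:
Start: pos=(0,0), heading=0, pen down
RT 90: heading 0 -> 270
BK 20: (0,0) -> (0,20) [heading=270, draw]
FD 16: (0,20) -> (0,4) [heading=270, draw]
PU: pen up
PD: pen down
FD 11: (0,4) -> (0,-7) [heading=270, draw]
PU: pen up
PD: pen down
PU: pen up
LT 180: heading 270 -> 90
LT 180: heading 90 -> 270
PD: pen down
FD 5: (0,-7) -> (0,-12) [heading=270, draw]
Final: pos=(0,-12), heading=270, 4 segment(s) drawn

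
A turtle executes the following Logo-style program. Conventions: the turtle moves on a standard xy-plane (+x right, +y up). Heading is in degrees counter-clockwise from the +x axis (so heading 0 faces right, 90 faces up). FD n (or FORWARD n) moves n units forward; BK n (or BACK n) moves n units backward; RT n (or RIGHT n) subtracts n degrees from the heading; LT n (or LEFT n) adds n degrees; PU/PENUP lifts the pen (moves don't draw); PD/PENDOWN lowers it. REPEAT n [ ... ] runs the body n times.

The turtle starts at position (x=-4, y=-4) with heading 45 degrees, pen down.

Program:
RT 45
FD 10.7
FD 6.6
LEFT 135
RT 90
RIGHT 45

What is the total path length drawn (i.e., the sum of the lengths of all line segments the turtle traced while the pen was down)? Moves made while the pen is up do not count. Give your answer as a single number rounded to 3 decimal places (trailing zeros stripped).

Executing turtle program step by step:
Start: pos=(-4,-4), heading=45, pen down
RT 45: heading 45 -> 0
FD 10.7: (-4,-4) -> (6.7,-4) [heading=0, draw]
FD 6.6: (6.7,-4) -> (13.3,-4) [heading=0, draw]
LT 135: heading 0 -> 135
RT 90: heading 135 -> 45
RT 45: heading 45 -> 0
Final: pos=(13.3,-4), heading=0, 2 segment(s) drawn

Segment lengths:
  seg 1: (-4,-4) -> (6.7,-4), length = 10.7
  seg 2: (6.7,-4) -> (13.3,-4), length = 6.6
Total = 17.3

Answer: 17.3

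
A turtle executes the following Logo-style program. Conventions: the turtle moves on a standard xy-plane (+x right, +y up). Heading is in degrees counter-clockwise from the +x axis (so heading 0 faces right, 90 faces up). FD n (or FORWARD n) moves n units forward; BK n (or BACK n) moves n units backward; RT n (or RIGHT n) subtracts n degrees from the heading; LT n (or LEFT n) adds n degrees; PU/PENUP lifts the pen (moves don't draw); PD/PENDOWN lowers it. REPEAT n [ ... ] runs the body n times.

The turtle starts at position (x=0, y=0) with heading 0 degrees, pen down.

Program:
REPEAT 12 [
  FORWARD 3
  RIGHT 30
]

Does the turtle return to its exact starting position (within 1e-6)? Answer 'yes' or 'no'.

Answer: yes

Derivation:
Executing turtle program step by step:
Start: pos=(0,0), heading=0, pen down
REPEAT 12 [
  -- iteration 1/12 --
  FD 3: (0,0) -> (3,0) [heading=0, draw]
  RT 30: heading 0 -> 330
  -- iteration 2/12 --
  FD 3: (3,0) -> (5.598,-1.5) [heading=330, draw]
  RT 30: heading 330 -> 300
  -- iteration 3/12 --
  FD 3: (5.598,-1.5) -> (7.098,-4.098) [heading=300, draw]
  RT 30: heading 300 -> 270
  -- iteration 4/12 --
  FD 3: (7.098,-4.098) -> (7.098,-7.098) [heading=270, draw]
  RT 30: heading 270 -> 240
  -- iteration 5/12 --
  FD 3: (7.098,-7.098) -> (5.598,-9.696) [heading=240, draw]
  RT 30: heading 240 -> 210
  -- iteration 6/12 --
  FD 3: (5.598,-9.696) -> (3,-11.196) [heading=210, draw]
  RT 30: heading 210 -> 180
  -- iteration 7/12 --
  FD 3: (3,-11.196) -> (0,-11.196) [heading=180, draw]
  RT 30: heading 180 -> 150
  -- iteration 8/12 --
  FD 3: (0,-11.196) -> (-2.598,-9.696) [heading=150, draw]
  RT 30: heading 150 -> 120
  -- iteration 9/12 --
  FD 3: (-2.598,-9.696) -> (-4.098,-7.098) [heading=120, draw]
  RT 30: heading 120 -> 90
  -- iteration 10/12 --
  FD 3: (-4.098,-7.098) -> (-4.098,-4.098) [heading=90, draw]
  RT 30: heading 90 -> 60
  -- iteration 11/12 --
  FD 3: (-4.098,-4.098) -> (-2.598,-1.5) [heading=60, draw]
  RT 30: heading 60 -> 30
  -- iteration 12/12 --
  FD 3: (-2.598,-1.5) -> (0,0) [heading=30, draw]
  RT 30: heading 30 -> 0
]
Final: pos=(0,0), heading=0, 12 segment(s) drawn

Start position: (0, 0)
Final position: (0, 0)
Distance = 0; < 1e-6 -> CLOSED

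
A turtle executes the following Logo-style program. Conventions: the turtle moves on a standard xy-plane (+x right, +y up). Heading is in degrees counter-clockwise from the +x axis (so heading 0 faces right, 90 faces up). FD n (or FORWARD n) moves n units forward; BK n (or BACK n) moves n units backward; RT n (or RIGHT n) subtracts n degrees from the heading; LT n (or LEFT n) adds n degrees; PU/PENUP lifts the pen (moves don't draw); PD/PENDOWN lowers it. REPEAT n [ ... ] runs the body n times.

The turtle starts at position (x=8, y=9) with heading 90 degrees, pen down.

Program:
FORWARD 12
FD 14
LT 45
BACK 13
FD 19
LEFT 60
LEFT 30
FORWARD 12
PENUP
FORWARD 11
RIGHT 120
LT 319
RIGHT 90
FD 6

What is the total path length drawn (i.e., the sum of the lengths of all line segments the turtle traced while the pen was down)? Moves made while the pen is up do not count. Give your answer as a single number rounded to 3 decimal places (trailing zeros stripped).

Executing turtle program step by step:
Start: pos=(8,9), heading=90, pen down
FD 12: (8,9) -> (8,21) [heading=90, draw]
FD 14: (8,21) -> (8,35) [heading=90, draw]
LT 45: heading 90 -> 135
BK 13: (8,35) -> (17.192,25.808) [heading=135, draw]
FD 19: (17.192,25.808) -> (3.757,39.243) [heading=135, draw]
LT 60: heading 135 -> 195
LT 30: heading 195 -> 225
FD 12: (3.757,39.243) -> (-4.728,30.757) [heading=225, draw]
PU: pen up
FD 11: (-4.728,30.757) -> (-12.506,22.979) [heading=225, move]
RT 120: heading 225 -> 105
LT 319: heading 105 -> 64
RT 90: heading 64 -> 334
FD 6: (-12.506,22.979) -> (-7.113,20.349) [heading=334, move]
Final: pos=(-7.113,20.349), heading=334, 5 segment(s) drawn

Segment lengths:
  seg 1: (8,9) -> (8,21), length = 12
  seg 2: (8,21) -> (8,35), length = 14
  seg 3: (8,35) -> (17.192,25.808), length = 13
  seg 4: (17.192,25.808) -> (3.757,39.243), length = 19
  seg 5: (3.757,39.243) -> (-4.728,30.757), length = 12
Total = 70

Answer: 70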